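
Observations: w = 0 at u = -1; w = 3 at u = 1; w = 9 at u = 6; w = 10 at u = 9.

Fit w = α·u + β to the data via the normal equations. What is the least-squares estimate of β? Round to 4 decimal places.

Setting ∂/∂α … = 0 gives: 119·α + 15·β = 147;  15·α + 4·β = 22.
(Σu·u = 119, Σu = 15, Σ1 = 4, Σu·w = 147, Σw = 22.)
Eliminating β: 4·(row 1) − 15·(row 2) gives 251·α = 4·147 − 15·22 = 258, so α = 258/251.
Then β = (22 − 15·(258/251))/4 = 413/251.

β = 1.6454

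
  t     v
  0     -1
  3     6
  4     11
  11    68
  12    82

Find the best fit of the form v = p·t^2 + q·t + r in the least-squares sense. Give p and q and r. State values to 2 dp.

p = 0.50, q = 0.86, r = -0.90

Forming AᵀA = [[35714, 3150, 290]; [3150, 290, 30]; [290, 30, 5]] and Aᵀv = [20266, 1794, 166]ᵀ gives AᵀA·[p, q, r]ᵀ = Aᵀv.
Solving the 3×3 system (Gaussian elimination) gives p = 375/752, q = 69/80, r = -211/235.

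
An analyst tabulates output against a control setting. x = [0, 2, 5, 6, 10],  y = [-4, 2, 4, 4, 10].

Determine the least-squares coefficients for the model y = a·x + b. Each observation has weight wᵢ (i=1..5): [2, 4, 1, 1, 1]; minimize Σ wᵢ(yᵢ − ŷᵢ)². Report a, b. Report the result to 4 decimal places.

a = 1.2207, b = -1.9335

From the data, Σwᵢ·x·x = 177, Σwᵢ·x = 29, Σwᵢ·1 = 9.
For MᵀWy: Σwᵢ·x·y = 160, Σwᵢ·y = 18.
So MᵀWM·[a, b]ᵀ = MᵀWy: [[177, 29]; [29, 9]]·[a, b]ᵀ = [160, 18]ᵀ.
Eliminating b: 9·(row 1) − 29·(row 2) gives 752·a = 9·160 − 29·18 = 918, so a = 459/376.
Then b = (18 − 29·(459/376))/9 = -727/376.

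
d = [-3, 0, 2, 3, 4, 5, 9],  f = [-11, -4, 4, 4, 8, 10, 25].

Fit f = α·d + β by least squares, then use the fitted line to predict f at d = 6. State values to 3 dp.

With design matrix X, XᵀX = [[144, 20]; [20, 7]] and Xᵀf = [360, 36]ᵀ.
Determinant 144·7 − 20² = 608.
α = (360·7 − 20·36)/608 = 225/76; β = (144·36 − 20·360)/608 = -63/19.
At d = 6: f̂ = (225/76)·(6) + (-63/19)·(1) = 549/38.

f̂ = 14.447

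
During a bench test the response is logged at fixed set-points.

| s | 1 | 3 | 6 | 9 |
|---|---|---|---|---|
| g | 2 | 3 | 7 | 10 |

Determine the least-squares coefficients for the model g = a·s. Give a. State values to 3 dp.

a = 1.126

With design matrix A, AᵀA = [[127]] and Aᵀg = [143]ᵀ.
Hence a = 143 / 127 ≈ 1.12598.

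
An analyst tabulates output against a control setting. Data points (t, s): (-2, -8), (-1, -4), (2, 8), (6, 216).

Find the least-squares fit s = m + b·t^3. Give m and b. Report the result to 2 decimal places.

m = -1.00, b = 1.00

Sums needed: Σ1 = 4, Σt^3 = 215, Σt^3·t^3 = 46785.
Right-hand side: Σs = 212, Σt^3·s = 46788.
Eliminating b: 46785·(row 1) − 215·(row 2) gives 140915·m = 46785·212 − 215·46788 = -141000, so m = -28200/28183.
Then b = (46788 − 215·(-28200/28183))/46785 = 141572/140915.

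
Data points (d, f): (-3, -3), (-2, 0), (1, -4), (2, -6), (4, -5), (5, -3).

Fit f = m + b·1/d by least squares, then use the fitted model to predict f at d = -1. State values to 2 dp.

Normal-equation sums: Σ1 = 6, Σ1/d = 67/60, Σ1/d·1/d = 6169/3600.
And Σf = -21, Σ1/d·f = -157/20.
Eliminating b: (6169/3600)·(row 1) − (67/60)·(row 2) gives (1301/144)·m = (6169/3600)·(-21) − (67/60)·(-157/20) = -1361/50, so m = -97992/32525.
Then b = ((-157/20) − (67/60)·(-97992/32525))/(6169/3600) = -17028/6505.
At d = -1: f̂ = (-97992/32525)·(1) + (-17028/6505)·(-1) = -12852/32525.

f̂ = -0.40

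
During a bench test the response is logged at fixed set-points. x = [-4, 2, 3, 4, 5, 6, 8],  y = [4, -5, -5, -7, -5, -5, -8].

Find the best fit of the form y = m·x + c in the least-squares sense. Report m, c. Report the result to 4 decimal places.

m = -0.9316, c = -1.2345

Sums needed: Σx·x = 170, Σx = 24, Σ1 = 7.
And Σx·y = -188, Σy = -31.
Normal equations: [[170, 24]; [24, 7]]·[m, c]ᵀ = [-188, -31]ᵀ.
det = 170·7 − 24² = 614.
m = ((-188)·7 − 24·(-31))/614 = -286/307; c = (170·(-31) − 24·(-188))/614 = -379/307.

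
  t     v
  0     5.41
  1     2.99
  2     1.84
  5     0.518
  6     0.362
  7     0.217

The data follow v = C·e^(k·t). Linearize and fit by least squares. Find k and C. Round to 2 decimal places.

k = -0.44, C = 4.89

Let Y = ln v. Fitting Y = k·t + ln C by least squares:
Over the data: Σt = 21.0000, Σ(t)² = 115.0000, Σln v = 0.1915, Σt·ln v = -17.7658.
Normal system: [[115.0000, 21.0000]; [21.0000, 6]]·[k, ln C]ᵀ = [-17.7658, 0.1915]ᵀ.
Solving (det = 249.0000): k = -0.44424, ln C = 1.58678, so C = exp(1.58678) = 4.88798.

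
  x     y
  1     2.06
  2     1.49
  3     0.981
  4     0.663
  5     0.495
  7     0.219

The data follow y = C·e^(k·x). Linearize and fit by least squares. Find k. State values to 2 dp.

Let Y = ln y. Fitting Y = k·x + ln C by least squares:
Sums: Σx = 22.0000, Σ(x)² = 104.0000, Σln y = -1.5306, Σx·ln y = -14.3280.
Normal system: [[104.0000, 22.0000]; [22.0000, 6]]·[k, ln C]ᵀ = [-14.3280, -1.5306]ᵀ.
Δ = 104.0000·6 − (22.0000)² = 140.0000; k = (-14.3280·6 − 22.0000·-1.5306)/140.0000 = -0.37354, ln C = (104.0000·-1.5306 − 22.0000·-14.3280)/140.0000 = 1.11455.

k = -0.37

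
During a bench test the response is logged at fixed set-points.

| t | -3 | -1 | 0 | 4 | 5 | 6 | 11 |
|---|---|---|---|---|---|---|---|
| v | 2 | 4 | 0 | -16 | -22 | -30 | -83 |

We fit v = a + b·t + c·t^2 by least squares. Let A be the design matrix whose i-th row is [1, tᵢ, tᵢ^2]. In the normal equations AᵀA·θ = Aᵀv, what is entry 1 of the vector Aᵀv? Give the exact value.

Entry 1 ↔ basis 1, so (Aᵀv)_{1} = Σᵢ vᵢ = (1)·(2) + (1)·(4) + (1)·(0) + (1)·(-16) + (1)·(-22) + (1)·(-30) + (1)·(-83) = -145.

-145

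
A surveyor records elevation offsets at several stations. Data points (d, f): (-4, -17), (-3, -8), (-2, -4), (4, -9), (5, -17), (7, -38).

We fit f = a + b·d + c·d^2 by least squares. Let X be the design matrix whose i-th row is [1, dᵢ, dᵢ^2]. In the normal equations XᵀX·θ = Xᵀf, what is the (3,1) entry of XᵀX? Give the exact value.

119

Row 3 ↔ basis d^2, column 1 ↔ basis 1, so (XᵀX)_{3,1} = Σᵢ d^2 = (16)·(1) + (9)·(1) + (4)·(1) + (16)·(1) + (25)·(1) + (49)·(1) = 119.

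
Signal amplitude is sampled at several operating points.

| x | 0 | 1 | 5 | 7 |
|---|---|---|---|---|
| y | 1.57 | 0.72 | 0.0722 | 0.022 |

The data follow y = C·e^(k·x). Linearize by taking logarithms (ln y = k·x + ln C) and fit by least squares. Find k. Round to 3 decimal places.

k = -0.600

With ln yᵢ as the transformed response and xᵢ as the regressor:
Sums: Σx = 13.0000, Σ(x)² = 75.0000, Σln y = -6.3225, Σx·ln y = -40.1871.
Normal system: [[75.0000, 13.0000]; [13.0000, 4]]·[k, ln C]ᵀ = [-40.1871, -6.3225]ᵀ.
Solving (det = 131.0000): k = -0.59967, ln C = 0.36830.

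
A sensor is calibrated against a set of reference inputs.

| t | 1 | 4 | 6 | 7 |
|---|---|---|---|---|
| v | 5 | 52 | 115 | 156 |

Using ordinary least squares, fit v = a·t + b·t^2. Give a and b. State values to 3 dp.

a = 0.913, b = 3.048

Forming MᵀM = [[102, 624]; [624, 3954]] and Mᵀv = [1995, 12621]ᵀ gives MᵀM·[a, b]ᵀ = Mᵀv.
det = 102·3954 − 624² = 13932.
a = (1995·3954 − 624·12621)/13932 = 707/774; b = (102·12621 − 624·1995)/13932 = 2359/774.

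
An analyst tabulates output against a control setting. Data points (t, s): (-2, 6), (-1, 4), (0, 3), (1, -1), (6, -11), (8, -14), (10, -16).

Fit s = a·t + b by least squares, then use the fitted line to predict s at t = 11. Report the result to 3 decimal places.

From the data, Σt·t = 206, Σt = 22, Σ1 = 7.
Moment sums: Σt·s = -355, Σs = -29.
Determinant 206·7 − 22² = 958.
a = ((-355)·7 − 22·(-29))/958 = -1847/958; b = (206·(-29) − 22·(-355))/958 = 918/479.
At t = 11: ŝ = (-1847/958)·(11) + (918/479)·(1) = -18481/958.

ŝ = -19.291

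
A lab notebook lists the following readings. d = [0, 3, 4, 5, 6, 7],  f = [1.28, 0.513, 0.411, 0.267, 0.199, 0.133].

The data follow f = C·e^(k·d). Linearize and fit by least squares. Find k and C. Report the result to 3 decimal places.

k = -0.320, C = 1.338

With ln fᵢ as the transformed response and dᵢ as the regressor:
AᵀA = [[135.0000, 25.0000]; [25.0000, 6]], rhs = [-35.9702, -6.2621]ᵀ  (here Σd = 25.0000, Σ(d)² = 135.0000, Σln f = -6.2621, Σd·ln f = -35.9702).
Slope k = (n·Σd·ln f − Σd·Σln f)/(n·Σ(d)² − (Σd)²) = (6·-35.9702 − 25.0000·-6.2621)/185.0000 = -0.32036; ln C = (Σln f − k·Σd)/n = 0.29116, so C = exp(0.29116) = 1.33798.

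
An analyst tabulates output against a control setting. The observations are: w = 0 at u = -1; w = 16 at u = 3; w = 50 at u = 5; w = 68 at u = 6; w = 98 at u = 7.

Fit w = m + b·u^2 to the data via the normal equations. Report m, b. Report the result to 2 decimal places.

m = -2.04, b = 2.02

Compute the Gram sums: Σ1 = 5, Σu^2 = 120, Σu^2·u^2 = 4404.
Moment sums: Σw = 232, Σu^2·w = 8644.
Δ = 5·4404 − 120² = 7620.
m = (232·4404 − 120·8644)/7620 = -1296/635; b = (5·8644 − 120·232)/7620 = 769/381.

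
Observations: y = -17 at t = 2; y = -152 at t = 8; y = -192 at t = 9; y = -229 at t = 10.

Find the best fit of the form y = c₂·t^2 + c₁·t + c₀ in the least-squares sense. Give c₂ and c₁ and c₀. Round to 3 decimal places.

c₂ = -1.950, c₁ = -3.226, c₀ = -2.699

Forming XᵀX = [[20673, 2249, 249]; [2249, 249, 29]; [249, 29, 4]] and Xᵀy = [-48248, -5268, -590]ᵀ gives XᵀX·[c₂, c₁, c₀]ᵀ = Xᵀy.
Solving the 3×3 system (Gaussian elimination) gives c₂ = -1377/706, c₁ = -11387/3530, c₀ = -4764/1765.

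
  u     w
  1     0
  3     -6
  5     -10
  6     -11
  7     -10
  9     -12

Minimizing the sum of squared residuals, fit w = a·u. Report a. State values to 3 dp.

a = -1.552

Normal-equation sums: Σu·u = 201.
For Aᵀw: Σu·w = -312.
a = (-312)/201 = -1.55224.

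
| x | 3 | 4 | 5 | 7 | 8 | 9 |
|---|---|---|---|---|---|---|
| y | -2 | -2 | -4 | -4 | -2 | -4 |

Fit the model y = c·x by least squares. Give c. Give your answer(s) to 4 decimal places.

c = -0.4672

Sums needed: Σx·x = 244.
And Σx·y = -114.
AᵀA·[c]ᵀ = Aᵀy becomes [[244]]·[c]ᵀ = [-114]ᵀ.
c = (-114)/244 = -0.467213.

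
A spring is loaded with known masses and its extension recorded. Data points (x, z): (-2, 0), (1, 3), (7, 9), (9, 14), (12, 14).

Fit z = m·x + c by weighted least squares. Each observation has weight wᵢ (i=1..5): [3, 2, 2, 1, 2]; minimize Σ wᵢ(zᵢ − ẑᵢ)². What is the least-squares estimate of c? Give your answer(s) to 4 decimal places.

From the data, Σwᵢ·x·x = 481, Σwᵢ·x = 43, Σwᵢ·1 = 10.
And Σwᵢ·x·z = 594, Σwᵢ·z = 66.
Normal equations: [[481, 43]; [43, 10]]·[m, c]ᵀ = [594, 66]ᵀ.
det = 481·10 − 43² = 2961.
m = (594·10 − 43·66)/2961 = 22/21; c = (481·66 − 43·594)/2961 = 44/21.

c = 2.0952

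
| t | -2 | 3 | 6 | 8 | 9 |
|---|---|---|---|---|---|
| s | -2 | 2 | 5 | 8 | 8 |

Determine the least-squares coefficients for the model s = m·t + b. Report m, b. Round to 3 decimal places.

Normal-equation sums: Σt·t = 194, Σt = 24, Σ1 = 5.
And Σt·s = 176, Σs = 21.
XᵀX·[m, b]ᵀ = Xᵀs becomes [[194, 24]; [24, 5]]·[m, b]ᵀ = [176, 21]ᵀ.
Δ = 194·5 − 24² = 394.
m = (176·5 − 24·21)/394 = 188/197; b = (194·21 − 24·176)/394 = -75/197.

m = 0.954, b = -0.381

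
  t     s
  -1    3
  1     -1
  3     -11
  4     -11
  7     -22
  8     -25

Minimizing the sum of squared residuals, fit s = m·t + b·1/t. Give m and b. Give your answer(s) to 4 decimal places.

m = -3.1501, b = 1.0030

The normal equations are: 140·m + 6·b = -435;  6·m + (62365/28224)·b = -2803/168.
Eliminating b: (62365/28224)·(row 1) − 6·(row 2) gives (275537/1008)·m = (62365/28224)·(-435) − 6·(-2803/168) = -8101117/9408, so m = -24303351/7715036.
Then b = ((-2803/168) − 6·(-24303351/7715036))/(62365/28224) = 276360/275537.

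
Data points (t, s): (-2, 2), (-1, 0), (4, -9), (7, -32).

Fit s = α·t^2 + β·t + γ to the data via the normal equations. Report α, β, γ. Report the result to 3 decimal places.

The normal system AᵀA·[α, β, γ]ᵀ = Aᵀs is [[2674, 398, 70]; [398, 70, 8]; [70, 8, 4]]·[α, β, γ]ᵀ = [-1704, -264, -39]ᵀ.
Row-reducing yields α = -797/1298, β = -663/1298, γ = 119/59.

α = -0.614, β = -0.511, γ = 2.017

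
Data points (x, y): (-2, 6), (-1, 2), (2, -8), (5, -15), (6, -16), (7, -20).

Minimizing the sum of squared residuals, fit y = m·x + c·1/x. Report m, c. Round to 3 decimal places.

m = -2.853, c = -0.257

Compute the Gram sums: Σx·x = 119, Σx·1/x = 6, Σ1/x·1/x = 70039/44100.
And Σx·y = -341, Σ1/x·y = -368/21.
Normal equations: [[119, 6]; [6, 70039/44100]]·[m, c]ᵀ = [-341, -368/21]ᵀ.
Determinant 119·(70039/44100) − 6² = 963863/6300.
m = ((-341)·(70039/44100) − 6·(-368/21))/(963863/6300) = -19246499/6747041; c = (119·(-368/21) − 6·(-341))/(963863/6300) = -247800/963863.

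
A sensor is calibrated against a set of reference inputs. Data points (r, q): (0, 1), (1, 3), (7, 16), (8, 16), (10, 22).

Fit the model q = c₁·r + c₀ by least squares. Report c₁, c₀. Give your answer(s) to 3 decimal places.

Normal-equation sums: Σr·r = 214, Σr = 26, Σ1 = 5.
For Mᵀq: Σr·q = 463, Σq = 58.
Normal equations: [[214, 26]; [26, 5]]·[c₁, c₀]ᵀ = [463, 58]ᵀ.
Eliminating c₀: 5·(row 1) − 26·(row 2) gives 394·c₁ = 5·463 − 26·58 = 807, so c₁ = 807/394.
Then c₀ = (58 − 26·(807/394))/5 = 187/197.

c₁ = 2.048, c₀ = 0.949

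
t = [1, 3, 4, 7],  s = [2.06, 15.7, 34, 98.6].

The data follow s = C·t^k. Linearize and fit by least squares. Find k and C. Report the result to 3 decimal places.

Let Y = ln s. Fitting Y = k·ln t + ln C by least squares:
Sums: Σln t = 4.4308, Σ(ln t)² = 6.9153, Σln s = 11.5938, Σln t·ln s = 16.8476.
Normal system: [[6.9153, 4.4308]; [4.4308, 4]]·[k, ln C]ᵀ = [16.8476, 11.5938]ᵀ.
Slope k = (n·Σln t·ln s − Σln t·Σln s)/(n·Σ(ln t)² − (Σln t)²) = (4·16.8476 − 4.4308·11.5938)/8.0292 = 1.99527; ln C = (Σln s − k·Σln t)/n = 0.68828, so C = exp(0.68828) = 1.99029.

k = 1.995, C = 1.990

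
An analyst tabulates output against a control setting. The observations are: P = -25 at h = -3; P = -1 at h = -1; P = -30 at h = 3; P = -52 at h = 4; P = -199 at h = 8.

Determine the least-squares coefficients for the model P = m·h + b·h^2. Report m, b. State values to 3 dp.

Normal-equation sums: Σh·h = 99, Σh·h^2 = 575, Σh^2·h^2 = 4515.
And Σh·P = -1814, Σh^2·P = -14064.
Eliminating b: 4515·(row 1) − 575·(row 2) gives 116360·m = 4515·(-1814) − 575·(-14064) = -103410, so m = -10341/11636.
Then b = ((-14064) − 575·(-10341/11636))/4515 = -174643/58180.

m = -0.889, b = -3.002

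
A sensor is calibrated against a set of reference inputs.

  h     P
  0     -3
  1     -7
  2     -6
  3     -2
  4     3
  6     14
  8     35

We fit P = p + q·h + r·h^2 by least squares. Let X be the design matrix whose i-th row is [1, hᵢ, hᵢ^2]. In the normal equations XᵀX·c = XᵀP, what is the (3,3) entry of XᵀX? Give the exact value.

5746

Row 3 ↔ basis h^2, column 3 ↔ basis h^2, so (XᵀX)_{3,3} = Σᵢ (h^2)·(h^2) = (0)·(0) + (1)·(1) + (4)·(4) + (9)·(9) + (16)·(16) + (36)·(36) + (64)·(64) = 5746.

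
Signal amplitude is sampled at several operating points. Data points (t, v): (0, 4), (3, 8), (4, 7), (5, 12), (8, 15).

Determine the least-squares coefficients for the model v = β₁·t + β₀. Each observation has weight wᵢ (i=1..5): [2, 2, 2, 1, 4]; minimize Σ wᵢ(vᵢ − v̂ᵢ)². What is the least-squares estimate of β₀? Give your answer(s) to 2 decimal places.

Setting ∂/∂β₁ … = 0 gives: 331·β₁ + 51·β₀ = 644;  51·β₁ + 11·β₀ = 110.
(Σwᵢ·t·t = 331, Σwᵢ·t = 51, Σwᵢ·1 = 11, Σwᵢ·t·v = 644, Σwᵢ·v = 110.)
det = 331·11 − 51² = 1040.
β₁ = (644·11 − 51·110)/1040 = 737/520; β₀ = (331·110 − 51·644)/1040 = 1783/520.

β₀ = 3.43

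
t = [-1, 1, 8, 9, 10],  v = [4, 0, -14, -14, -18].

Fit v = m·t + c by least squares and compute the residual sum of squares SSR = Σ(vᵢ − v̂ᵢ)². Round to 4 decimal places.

The normal system MᵀM·[m, c]ᵀ = Mᵀv is [[247, 27]; [27, 5]]·[m, c]ᵀ = [-422, -42]ᵀ.
Eliminating c: 5·(row 1) − 27·(row 2) gives 506·m = 5·(-422) − 27·(-42) = -976, so m = -488/253.
Then c = ((-42) − 27·(-488/253))/5 = 510/253.
Residuals: 14/253, -2/23, -148/253, 340/253, -8/11; SSR = 680/253.

SSR = 2.6877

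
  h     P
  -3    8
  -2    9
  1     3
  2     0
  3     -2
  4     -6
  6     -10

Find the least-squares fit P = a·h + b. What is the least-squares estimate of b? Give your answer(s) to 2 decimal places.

b = 3.65

AᵀA·[a, b]ᵀ = AᵀP reads: 79·a + 11·b = -129;  11·a + 7·b = 2.
(Σh·h = 79, Σh = 11, Σ1 = 7, Σh·P = -129, ΣP = 2.)
Eliminating b: 7·(row 1) − 11·(row 2) gives 432·a = 7·(-129) − 11·2 = -925, so a = -925/432.
Then b = (2 − 11·(-925/432))/7 = 1577/432.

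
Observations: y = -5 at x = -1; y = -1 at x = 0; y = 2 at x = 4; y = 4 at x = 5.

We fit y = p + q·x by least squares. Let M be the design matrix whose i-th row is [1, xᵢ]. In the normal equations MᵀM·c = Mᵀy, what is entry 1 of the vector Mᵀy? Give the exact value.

0

Entry 1 ↔ basis 1, so (Mᵀy)_{1} = Σᵢ yᵢ = (1)·(-5) + (1)·(-1) + (1)·(2) + (1)·(4) = 0.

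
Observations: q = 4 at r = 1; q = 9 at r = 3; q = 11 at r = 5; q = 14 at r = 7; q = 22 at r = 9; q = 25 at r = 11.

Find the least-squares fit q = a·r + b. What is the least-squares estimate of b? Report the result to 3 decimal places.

b = 1.567

XᵀX·[a, b]ᵀ = Xᵀq reads: 286·a + 36·b = 657;  36·a + 6·b = 85.
Eliminating b: 6·(row 1) − 36·(row 2) gives 420·a = 6·657 − 36·85 = 882, so a = 21/10.
Then b = (85 − 36·(21/10))/6 = 47/30.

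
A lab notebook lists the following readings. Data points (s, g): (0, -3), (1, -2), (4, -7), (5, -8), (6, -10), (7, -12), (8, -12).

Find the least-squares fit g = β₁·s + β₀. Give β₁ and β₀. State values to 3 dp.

β₁ = -1.319, β₀ = -1.872

Normal-equation sums: Σs·s = 191, Σs = 31, Σ1 = 7.
Right-hand side: Σs·g = -310, Σg = -54.
AᵀA·[β₁, β₀]ᵀ = Aᵀg becomes [[191, 31]; [31, 7]]·[β₁, β₀]ᵀ = [-310, -54]ᵀ.
Δ = 191·7 − 31² = 376.
β₁ = ((-310)·7 − 31·(-54))/376 = -62/47; β₀ = (191·(-54) − 31·(-310))/376 = -88/47.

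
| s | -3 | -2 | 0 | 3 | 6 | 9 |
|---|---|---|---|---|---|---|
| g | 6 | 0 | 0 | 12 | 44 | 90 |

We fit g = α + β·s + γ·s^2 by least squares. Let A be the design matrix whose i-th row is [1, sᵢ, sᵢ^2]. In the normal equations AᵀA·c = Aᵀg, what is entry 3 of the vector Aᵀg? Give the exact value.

9036

Entry 3 ↔ basis s^2, so (Aᵀg)_{3} = Σᵢ (s^2)·gᵢ = (9)·(6) + (4)·(0) + (0)·(0) + (9)·(12) + (36)·(44) + (81)·(90) = 9036.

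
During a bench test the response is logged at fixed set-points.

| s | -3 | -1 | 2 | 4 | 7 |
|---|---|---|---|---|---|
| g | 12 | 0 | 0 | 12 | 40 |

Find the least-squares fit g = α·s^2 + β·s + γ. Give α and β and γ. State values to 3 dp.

Entries of AᵀA: Σs^2·s^2 = 2755, Σs^2·s = 387, Σs^2 = 79, Σs·s = 79, Σs = 9, Σ1 = 5.
For Aᵀg: Σs^2·g = 2260, Σs·g = 292, Σg = 64.
Normal equations: [[2755, 387, 79]; [387, 79, 9]; [79, 9, 5]]·[α, β, γ]ᵀ = [2260, 292, 64]ᵀ.
Inverting the 3×3 Gram matrix, [α, β, γ]ᵀ = [8786/8675, -9826/8675, -10092/8675]ᵀ.

α = 1.013, β = -1.133, γ = -1.163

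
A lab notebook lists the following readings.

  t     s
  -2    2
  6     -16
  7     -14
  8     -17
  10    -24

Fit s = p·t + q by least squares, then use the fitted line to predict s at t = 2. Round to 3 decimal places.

ŝ = -6.012

The normal equations are: 253·p + 29·q = -574;  29·p + 5·q = -69.
(Σt·t = 253, Σt = 29, Σ1 = 5, Σt·s = -574, Σs = -69.)
det = 253·5 − 29² = 424.
p = ((-574)·5 − 29·(-69))/424 = -869/424; q = (253·(-69) − 29·(-574))/424 = -811/424.
At t = 2: ŝ = (-869/424)·(2) + (-811/424)·(1) = -2549/424.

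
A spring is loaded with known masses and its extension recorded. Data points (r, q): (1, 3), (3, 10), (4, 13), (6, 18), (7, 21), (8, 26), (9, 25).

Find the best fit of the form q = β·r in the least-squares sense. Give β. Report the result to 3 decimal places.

The normal equations are: 256·β = 773.
(Σr·r = 256, Σr·q = 773.)
Hence β = 773 / 256 ≈ 3.01953.

β = 3.020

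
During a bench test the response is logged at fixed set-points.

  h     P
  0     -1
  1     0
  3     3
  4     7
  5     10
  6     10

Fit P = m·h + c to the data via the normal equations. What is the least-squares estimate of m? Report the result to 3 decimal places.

AᵀA·[m, c]ᵀ = AᵀP reads: 87·m + 19·c = 147;  19·m + 6·c = 29.
(Σh·h = 87, Σh = 19, Σ1 = 6, Σh·P = 147, ΣP = 29.)
det = 87·6 − 19² = 161.
m = (147·6 − 19·29)/161 = 331/161; c = (87·29 − 19·147)/161 = -270/161.

m = 2.056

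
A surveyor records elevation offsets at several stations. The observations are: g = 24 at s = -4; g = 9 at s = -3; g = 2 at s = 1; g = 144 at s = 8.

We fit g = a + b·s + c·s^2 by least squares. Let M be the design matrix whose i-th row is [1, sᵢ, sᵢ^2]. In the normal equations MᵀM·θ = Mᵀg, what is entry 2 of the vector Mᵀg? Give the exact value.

1031

Entry 2 ↔ basis s, so (Mᵀg)_{2} = Σᵢ (s)·gᵢ = (-4)·(24) + (-3)·(9) + (1)·(2) + (8)·(144) = 1031.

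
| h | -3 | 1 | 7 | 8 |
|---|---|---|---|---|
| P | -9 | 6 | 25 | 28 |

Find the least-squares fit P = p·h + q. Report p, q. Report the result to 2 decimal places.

p = 3.34, q = 1.65

Sums needed: Σh·h = 123, Σh = 13, Σ1 = 4.
And Σh·P = 432, ΣP = 50.
XᵀX·[p, q]ᵀ = XᵀP becomes [[123, 13]; [13, 4]]·[p, q]ᵀ = [432, 50]ᵀ.
det = 123·4 − 13² = 323.
p = (432·4 − 13·50)/323 = 1078/323; q = (123·50 − 13·432)/323 = 534/323.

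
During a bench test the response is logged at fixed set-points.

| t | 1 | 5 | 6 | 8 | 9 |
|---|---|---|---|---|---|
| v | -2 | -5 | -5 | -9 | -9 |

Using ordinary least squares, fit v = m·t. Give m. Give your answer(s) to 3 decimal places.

m = -1.014

Compute the Gram sums: Σt·t = 207.
For Mᵀv: Σt·v = -210.
Normal equations: [[207]]·[m]ᵀ = [-210]ᵀ.
m = (-210)/207 = -1.01449.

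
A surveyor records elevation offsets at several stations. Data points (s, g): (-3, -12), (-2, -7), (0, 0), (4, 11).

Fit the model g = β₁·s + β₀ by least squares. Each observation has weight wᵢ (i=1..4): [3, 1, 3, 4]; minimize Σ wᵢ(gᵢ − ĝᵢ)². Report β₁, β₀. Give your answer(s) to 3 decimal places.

Entries of MᵀWM: Σwᵢ·s·s = 95, Σwᵢ·s = 5, Σwᵢ·1 = 11.
Moment sums: Σwᵢ·s·g = 298, Σwᵢ·g = 1.
det = 95·11 − 5² = 1020.
β₁ = (298·11 − 5·1)/1020 = 1091/340; β₀ = (95·1 − 5·298)/1020 = -93/68.

β₁ = 3.209, β₀ = -1.368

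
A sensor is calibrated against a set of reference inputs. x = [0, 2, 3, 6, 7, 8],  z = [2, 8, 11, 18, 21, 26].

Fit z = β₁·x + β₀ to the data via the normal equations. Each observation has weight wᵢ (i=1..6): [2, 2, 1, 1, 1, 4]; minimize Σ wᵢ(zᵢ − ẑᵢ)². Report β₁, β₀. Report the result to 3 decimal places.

β₁ = 2.937, β₀ = 1.935

The normal equations are: 358·β₁ + 52·β₀ = 1152;  52·β₁ + 11·β₀ = 174.
Eliminating β₀: 11·(row 1) − 52·(row 2) gives 1234·β₁ = 11·1152 − 52·174 = 3624, so β₁ = 1812/617.
Then β₀ = (174 − 52·(1812/617))/11 = 1194/617.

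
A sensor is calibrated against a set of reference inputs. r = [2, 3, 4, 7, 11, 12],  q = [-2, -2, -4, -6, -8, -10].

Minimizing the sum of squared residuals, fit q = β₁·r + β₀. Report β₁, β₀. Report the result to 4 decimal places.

MᵀM·[β₁, β₀]ᵀ = Mᵀq reads: 343·β₁ + 39·β₀ = -276;  39·β₁ + 6·β₀ = -32.
(Σr·r = 343, Σr = 39, Σ1 = 6, Σr·q = -276, Σq = -32.)
Determinant 343·6 − 39² = 537.
β₁ = ((-276)·6 − 39·(-32))/537 = -136/179; β₀ = (343·(-32) − 39·(-276))/537 = -212/537.

β₁ = -0.7598, β₀ = -0.3948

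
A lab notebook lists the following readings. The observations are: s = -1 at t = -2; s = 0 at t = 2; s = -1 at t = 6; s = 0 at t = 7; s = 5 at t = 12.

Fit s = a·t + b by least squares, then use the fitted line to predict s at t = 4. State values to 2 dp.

ŝ = 0.23

Sums needed: Σt·t = 237, Σt = 25, Σ1 = 5.
For Aᵀs: Σt·s = 56, Σs = 3.
So AᵀA·[a, b]ᵀ = Aᵀs: [[237, 25]; [25, 5]]·[a, b]ᵀ = [56, 3]ᵀ.
det = 237·5 − 25² = 560.
a = (56·5 − 25·3)/560 = 41/112; b = (237·3 − 25·56)/560 = -689/560.
At t = 4: ŝ = (41/112)·(4) + (-689/560)·(1) = 131/560.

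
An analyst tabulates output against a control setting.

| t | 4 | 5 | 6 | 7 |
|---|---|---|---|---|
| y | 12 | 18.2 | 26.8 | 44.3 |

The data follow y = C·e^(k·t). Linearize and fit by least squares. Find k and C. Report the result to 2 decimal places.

k = 0.43, C = 2.11

With ln yᵢ as the transformed response and tᵢ as the regressor:
Σt = 22.0000, Σ(t)² = 126.0000, Σln y = 12.4657, Σt·ln y = 70.7140.
Equations: 126.0000·k + 22.0000·ln C = 70.7140;  22.0000·k + 4·ln C = 12.4657.
Slope k = (n·Σt·ln y − Σt·Σln y)/(n·Σ(t)² − (Σt)²) = (4·70.7140 − 22.0000·12.4657)/20.0000 = 0.43052; ln C = (Σln y − k·Σt)/n = 0.74856, so C = exp(0.74856) = 2.11396.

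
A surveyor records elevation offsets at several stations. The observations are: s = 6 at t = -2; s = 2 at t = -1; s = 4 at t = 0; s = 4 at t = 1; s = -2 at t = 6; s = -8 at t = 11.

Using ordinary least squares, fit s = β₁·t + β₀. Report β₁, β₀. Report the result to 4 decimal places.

β₁ = -0.9960, β₀ = 3.4900

Entries of MᵀM: Σt·t = 163, Σt = 15, Σ1 = 6.
And Σt·s = -110, Σs = 6.
Eliminating β₀: 6·(row 1) − 15·(row 2) gives 753·β₁ = 6·(-110) − 15·6 = -750, so β₁ = -250/251.
Then β₀ = (6 − 15·(-250/251))/6 = 876/251.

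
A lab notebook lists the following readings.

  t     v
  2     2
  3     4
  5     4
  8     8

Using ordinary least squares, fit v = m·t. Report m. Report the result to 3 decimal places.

Forming AᵀA = [[102]] and Aᵀv = [100]ᵀ gives AᵀA·[m]ᵀ = Aᵀv.
Hence m = 100 / 102 ≈ 0.980392.

m = 0.980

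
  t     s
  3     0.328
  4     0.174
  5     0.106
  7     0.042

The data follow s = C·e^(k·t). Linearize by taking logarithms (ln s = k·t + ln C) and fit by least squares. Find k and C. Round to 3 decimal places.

k = -0.506, C = 1.400

Linearized form: ln s = k·t + ln C. From the 4 transformed points,
Sums: Σt = 19.0000, Σ(t)² = 99.0000, Σln s = -8.2778, Σt·ln s = -43.7512.
Normal system: [[99.0000, 19.0000]; [19.0000, 4]]·[k, ln C]ᵀ = [-43.7512, -8.2778]ᵀ.
Slope k = (n·Σt·ln s − Σt·Σln s)/(n·Σ(t)² − (Σt)²) = (4·-43.7512 − 19.0000·-8.2778)/35.0000 = -0.50645; ln C = (Σln s − k·Σt)/n = 0.33618, so C = exp(0.33618) = 1.39959.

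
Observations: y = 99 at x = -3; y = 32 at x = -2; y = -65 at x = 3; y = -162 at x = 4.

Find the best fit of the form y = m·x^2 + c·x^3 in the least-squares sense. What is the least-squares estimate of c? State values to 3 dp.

c = -3.020

From the data, Σx^2·x^2 = 434, Σx^2·x^3 = 992, Σx^3·x^3 = 5618.
Moment sums: Σx^2·y = -2158, Σx^3·y = -15052.
MᵀM·[m, c]ᵀ = Mᵀy becomes [[434, 992]; [992, 5618]]·[m, c]ᵀ = [-2158, -15052]ᵀ.
det = 434·5618 − 992² = 1454148.
m = ((-2158)·5618 − 992·(-15052))/1454148 = 233995/121179; c = (434·(-15052) − 992·(-2158))/1454148 = -11806/3909.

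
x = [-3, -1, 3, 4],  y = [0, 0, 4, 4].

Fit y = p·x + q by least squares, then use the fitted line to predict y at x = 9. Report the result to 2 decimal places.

Compute the Gram sums: Σx·x = 35, Σx = 3, Σ1 = 4.
And Σx·y = 28, Σy = 8.
So AᵀA·[p, q]ᵀ = Aᵀy: [[35, 3]; [3, 4]]·[p, q]ᵀ = [28, 8]ᵀ.
det = 35·4 − 3² = 131.
p = (28·4 − 3·8)/131 = 88/131; q = (35·8 − 3·28)/131 = 196/131.
At x = 9: ŷ = (88/131)·(9) + (196/131)·(1) = 988/131.

ŷ = 7.54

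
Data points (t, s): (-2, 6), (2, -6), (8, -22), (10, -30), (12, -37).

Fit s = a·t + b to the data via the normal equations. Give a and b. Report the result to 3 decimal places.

a = -3.015, b = 0.288

From the data, Σt·t = 316, Σt = 30, Σ1 = 5.
For Xᵀs: Σt·s = -944, Σs = -89.
Normal equations: [[316, 30]; [30, 5]]·[a, b]ᵀ = [-944, -89]ᵀ.
Determinant 316·5 − 30² = 680.
a = ((-944)·5 − 30·(-89))/680 = -205/68; b = (316·(-89) − 30·(-944))/680 = 49/170.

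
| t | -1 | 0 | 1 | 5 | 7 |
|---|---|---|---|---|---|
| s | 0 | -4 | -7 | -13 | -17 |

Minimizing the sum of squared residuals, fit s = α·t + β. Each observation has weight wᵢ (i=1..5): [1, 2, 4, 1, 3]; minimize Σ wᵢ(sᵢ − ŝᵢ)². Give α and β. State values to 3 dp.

Forming AᵀWA = [[177, 29]; [29, 11]] and AᵀWs = [-450, -100]ᵀ gives AᵀWA·[α, β]ᵀ = AᵀWs.
Eliminating β: 11·(row 1) − 29·(row 2) gives 1106·α = 11·(-450) − 29·(-100) = -2050, so α = -1025/553.
Then β = ((-100) − 29·(-1025/553))/11 = -2325/553.

α = -1.854, β = -4.204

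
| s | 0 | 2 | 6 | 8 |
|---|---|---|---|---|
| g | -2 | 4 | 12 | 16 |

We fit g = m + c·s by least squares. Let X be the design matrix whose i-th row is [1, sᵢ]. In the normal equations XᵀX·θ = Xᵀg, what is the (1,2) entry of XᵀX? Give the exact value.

Row 1 ↔ basis 1, column 2 ↔ basis s, so (XᵀX)_{1,2} = Σᵢ s = (1)·(0) + (1)·(2) + (1)·(6) + (1)·(8) = 16.

16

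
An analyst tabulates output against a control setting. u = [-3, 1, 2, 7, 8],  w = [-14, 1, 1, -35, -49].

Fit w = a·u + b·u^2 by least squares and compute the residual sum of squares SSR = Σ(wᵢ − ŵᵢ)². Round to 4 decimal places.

The normal equations are: 127·a + 837·b = -592;  837·a + 6595·b = -4972.
Δ = 127·6595 − 837² = 136996.
a = ((-592)·6595 − 837·(-4972))/136996 = 64331/34249; b = (127·(-4972) − 837·(-592))/136996 = -33985/34249.
Residuals: 668/1181, 3903/34249, 41527/34249, 16233/34249, -17809/34249; SSR = 78708/34249.

SSR = 2.2981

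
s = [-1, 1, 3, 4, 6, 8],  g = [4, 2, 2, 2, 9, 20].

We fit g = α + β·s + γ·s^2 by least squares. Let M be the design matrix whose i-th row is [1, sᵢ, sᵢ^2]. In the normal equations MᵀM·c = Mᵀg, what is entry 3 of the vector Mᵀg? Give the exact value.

Entry 3 ↔ basis s^2, so (Mᵀg)_{3} = Σᵢ (s^2)·gᵢ = (1)·(4) + (1)·(2) + (9)·(2) + (16)·(2) + (36)·(9) + (64)·(20) = 1660.

1660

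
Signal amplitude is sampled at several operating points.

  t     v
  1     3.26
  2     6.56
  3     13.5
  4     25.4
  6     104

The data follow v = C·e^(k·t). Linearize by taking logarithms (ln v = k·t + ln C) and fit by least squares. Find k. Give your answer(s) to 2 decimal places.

k = 0.69

Linearized form: ln v = k·t + ln C. From the 5 transformed points,
Σt = 16.0000, Σ(t)² = 66.0000, Σln v = 13.5445, Σt·ln v = 53.5571.
Equations: 66.0000·k + 16.0000·ln C = 53.5571;  16.0000·k + 5·ln C = 13.5445.
Slope k = (n·Σt·ln v − Σt·Σln v)/(n·Σ(t)² − (Σt)²) = (5·53.5571 − 16.0000·13.5445)/74.0000 = 0.69017; ln C = (Σln v − k·Σt)/n = 0.50035.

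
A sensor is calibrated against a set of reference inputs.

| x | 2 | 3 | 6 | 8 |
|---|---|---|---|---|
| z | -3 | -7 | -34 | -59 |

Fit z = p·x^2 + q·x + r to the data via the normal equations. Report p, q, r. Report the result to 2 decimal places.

p = -0.85, q = -0.98, r = 2.81

AᵀA·[p, q, r]ᵀ = Aᵀz reads: 5489·p + 763·q + 113·r = -5075;  763·p + 113·q + 19·r = -703;  113·p + 19·q + 4·r = -103.
Inverting the 3×3 Gram matrix, [p, q, r]ᵀ = [-599/708, -695/708, 166/59]ᵀ.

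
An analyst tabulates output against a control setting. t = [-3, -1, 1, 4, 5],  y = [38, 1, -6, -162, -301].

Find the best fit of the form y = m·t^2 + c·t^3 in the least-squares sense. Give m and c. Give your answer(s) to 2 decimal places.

m = -1.91, c = -2.03

Setting ∂/∂m … = 0 gives: 964·m + 3906·c = -9780;  3906·m + 20452·c = -49026.
(Σt^2·t^2 = 964, Σt^2·t^3 = 3906, Σt^3·t^3 = 20452, Σt^2·y = -9780, Σt^3·y = -49026.)
Eliminating c: 20452·(row 1) − 3906·(row 2) gives 4458892·m = 20452·(-9780) − 3906·(-49026) = -8525004, so m = -2131251/1114723.
Then c = ((-49026) − 3906·(-2131251/1114723))/20452 = -2265096/1114723.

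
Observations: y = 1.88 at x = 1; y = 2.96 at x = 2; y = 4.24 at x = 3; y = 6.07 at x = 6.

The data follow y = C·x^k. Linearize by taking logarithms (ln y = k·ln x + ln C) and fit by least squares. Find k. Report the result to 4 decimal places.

Taking logs, ln y = k·ln x + ln C, so regress ln y on ln x.
Σln x = 3.5835, Σ(ln x)² = 4.8978, Σln y = 4.9644, Σln x·ln y = 5.5704.
Equations: 4.8978·k + 3.5835·ln C = 5.5704;  3.5835·k + 4·ln C = 4.9644.
Solving (det = 6.7496): k = 0.66546, ln C = 0.64492.

k = 0.6655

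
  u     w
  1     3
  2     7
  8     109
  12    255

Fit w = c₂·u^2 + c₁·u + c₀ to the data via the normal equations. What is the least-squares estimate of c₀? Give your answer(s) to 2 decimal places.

Setting ∂/∂c₂ … = 0 gives: 24849·c₂ + 2249·c₁ + 213·c₀ = 43727;  2249·c₂ + 213·c₁ + 23·c₀ = 3949;  213·c₂ + 23·c₁ + 4·c₀ = 374.
Row-reducing yields c₂ = 4745/2446, c₁ = -97039/41582, c₀ = 75240/20791.

c₀ = 3.62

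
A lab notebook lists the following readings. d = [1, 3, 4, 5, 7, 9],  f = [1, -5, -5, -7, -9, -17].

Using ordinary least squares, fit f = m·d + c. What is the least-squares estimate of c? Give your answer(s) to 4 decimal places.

c = 2.7061

The normal equations are: 181·m + 29·c = -285;  29·m + 6·c = -42.
(Σd·d = 181, Σd = 29, Σ1 = 6, Σd·f = -285, Σf = -42.)
Eliminating c: 6·(row 1) − 29·(row 2) gives 245·m = 6·(-285) − 29·(-42) = -492, so m = -492/245.
Then c = ((-42) − 29·(-492/245))/6 = 663/245.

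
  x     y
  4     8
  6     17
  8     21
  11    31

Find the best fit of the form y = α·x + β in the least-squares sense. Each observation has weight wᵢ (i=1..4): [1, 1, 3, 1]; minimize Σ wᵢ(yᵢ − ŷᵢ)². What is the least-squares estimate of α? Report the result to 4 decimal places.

α = 3.1455

With design matrix A, AᵀWA = [[365, 45]; [45, 6]] and AᵀWy = [979, 119]ᵀ.
Eliminating β: 6·(row 1) − 45·(row 2) gives 165·α = 6·979 − 45·119 = 519, so α = 173/55.
Then β = (119 − 45·(173/55))/6 = -124/33.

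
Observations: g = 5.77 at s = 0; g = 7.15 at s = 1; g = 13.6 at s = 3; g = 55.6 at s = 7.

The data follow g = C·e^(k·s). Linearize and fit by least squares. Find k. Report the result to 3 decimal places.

Linearized form: ln g = k·s + ln C. From the 4 transformed points,
Over the data: Σs = 11.0000, Σ(s)² = 59.0000, Σln g = 10.3480, Σs·ln g = 37.9246.
Normal system: [[59.0000, 11.0000]; [11.0000, 4]]·[k, ln C]ᵀ = [37.9246, 10.3480]ᵀ.
Slope k = (n·Σs·ln g − Σs·Σln g)/(n·Σ(s)² − (Σs)²) = (4·37.9246 − 11.0000·10.3480)/115.0000 = 0.32930; ln C = (Σln g − k·Σs)/n = 1.68142.

k = 0.329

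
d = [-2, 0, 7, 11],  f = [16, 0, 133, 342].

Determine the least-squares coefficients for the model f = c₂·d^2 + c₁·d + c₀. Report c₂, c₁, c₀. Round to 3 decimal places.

Forming MᵀM = [[17058, 1666, 174]; [1666, 174, 16]; [174, 16, 4]] and Mᵀf = [47963, 4661, 491]ᵀ gives MᵀM·[c₂, c₁, c₀]ᵀ = Mᵀf.
Solving the 3×3 system (Gaussian elimination) gives c₂ = 62081/20578, c₁ = -107266/51445, c₀ = -7371/51445.

c₂ = 3.017, c₁ = -2.085, c₀ = -0.143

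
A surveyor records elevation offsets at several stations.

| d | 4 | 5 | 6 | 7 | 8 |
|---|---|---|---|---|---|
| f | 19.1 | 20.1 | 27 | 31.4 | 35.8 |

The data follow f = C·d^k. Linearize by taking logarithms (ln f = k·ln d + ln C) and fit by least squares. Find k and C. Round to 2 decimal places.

k = 0.98, C = 4.64

Let Y = ln f. Fitting Y = k·ln d + ln C by least squares:
AᵀA = [[15.8331, 8.8128]; [8.8128, 5]], rhs = [28.9713, 16.2710]ᵀ  (here Σln d = 8.8128, Σ(ln d)² = 15.8331, Σln f = 16.2710, Σln d·ln f = 28.9713).
Solving (det = 1.4995): k = 0.97534, ln C = 1.53509, so C = exp(1.53509) = 4.64176.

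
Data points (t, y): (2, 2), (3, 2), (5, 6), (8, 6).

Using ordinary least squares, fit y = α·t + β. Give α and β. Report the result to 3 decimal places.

α = 0.762, β = 0.571

Sums needed: Σt·t = 102, Σt = 18, Σ1 = 4.
For Xᵀy: Σt·y = 88, Σy = 16.
So XᵀX·[α, β]ᵀ = Xᵀy: [[102, 18]; [18, 4]]·[α, β]ᵀ = [88, 16]ᵀ.
det = 102·4 − 18² = 84.
α = (88·4 − 18·16)/84 = 16/21; β = (102·16 − 18·88)/84 = 4/7.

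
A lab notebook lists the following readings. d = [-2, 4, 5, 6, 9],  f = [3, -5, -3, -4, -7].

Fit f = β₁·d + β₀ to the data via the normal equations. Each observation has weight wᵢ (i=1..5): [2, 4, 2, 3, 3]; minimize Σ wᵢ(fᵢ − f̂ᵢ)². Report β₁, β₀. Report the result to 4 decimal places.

Normal-equation sums: Σwᵢ·d·d = 473, Σwᵢ·d = 67, Σwᵢ·1 = 14.
For MᵀWf: Σwᵢ·d·f = -383, Σwᵢ·f = -53.
Normal equations: [[473, 67]; [67, 14]]·[β₁, β₀]ᵀ = [-383, -53]ᵀ.
Determinant 473·14 − 67² = 2133.
β₁ = ((-383)·14 − 67·(-53))/2133 = -1811/2133; β₀ = (473·(-53) − 67·(-383))/2133 = 592/2133.

β₁ = -0.8490, β₀ = 0.2775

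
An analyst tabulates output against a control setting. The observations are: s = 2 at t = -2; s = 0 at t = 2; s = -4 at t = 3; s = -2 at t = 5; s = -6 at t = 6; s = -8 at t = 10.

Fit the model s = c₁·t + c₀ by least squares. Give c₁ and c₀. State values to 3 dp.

c₁ = -0.854, c₀ = 0.415

From the data, Σt·t = 178, Σt = 24, Σ1 = 6.
Moment sums: Σt·s = -142, Σs = -18.
So XᵀX·[c₁, c₀]ᵀ = Xᵀs: [[178, 24]; [24, 6]]·[c₁, c₀]ᵀ = [-142, -18]ᵀ.
Eliminating c₀: 6·(row 1) − 24·(row 2) gives 492·c₁ = 6·(-142) − 24·(-18) = -420, so c₁ = -35/41.
Then c₀ = ((-18) − 24·(-35/41))/6 = 17/41.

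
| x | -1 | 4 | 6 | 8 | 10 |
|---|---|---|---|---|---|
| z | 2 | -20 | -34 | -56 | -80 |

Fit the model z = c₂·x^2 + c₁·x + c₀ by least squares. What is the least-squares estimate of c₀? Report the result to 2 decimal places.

c₀ = -0.17

Sums needed: Σx^2·x^2 = 15649, Σx^2·x = 1791, Σx^2 = 217, Σx·x = 217, Σx = 27, Σ1 = 5.
Right-hand side: Σx^2·z = -13126, Σx·z = -1534, Σz = -188.
AᵀA·[c₂, c₁, c₀]ᵀ = Aᵀz becomes [[15649, 1791, 217]; [1791, 217, 27]; [217, 27, 5]]·[c₂, c₁, c₀]ᵀ = [-13126, -1534, -188]ᵀ.
Row-reducing yields c₂ = -20247/37658, c₁ = -98315/37658, c₀ = -3160/18829.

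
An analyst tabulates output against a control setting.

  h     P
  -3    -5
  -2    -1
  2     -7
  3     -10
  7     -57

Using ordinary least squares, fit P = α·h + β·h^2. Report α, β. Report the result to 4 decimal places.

α = -1.1717, β = -0.9858

Forming MᵀM = [[75, 343]; [343, 2595]] and MᵀP = [-426, -2960]ᵀ gives MᵀM·[α, β]ᵀ = MᵀP.
Eliminating β: 2595·(row 1) − 343·(row 2) gives 76976·α = 2595·(-426) − 343·(-2960) = -90190, so α = -45095/38488.
Then β = ((-2960) − 343·(-45095/38488))/2595 = -37941/38488.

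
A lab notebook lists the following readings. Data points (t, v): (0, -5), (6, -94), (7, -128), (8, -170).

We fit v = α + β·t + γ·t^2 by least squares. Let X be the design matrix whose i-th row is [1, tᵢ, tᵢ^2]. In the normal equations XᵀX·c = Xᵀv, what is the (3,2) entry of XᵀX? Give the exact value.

Row 3 ↔ basis t^2, column 2 ↔ basis t, so (XᵀX)_{3,2} = Σᵢ (t^2)·(t) = (0)·(0) + (36)·(6) + (49)·(7) + (64)·(8) = 1071.

1071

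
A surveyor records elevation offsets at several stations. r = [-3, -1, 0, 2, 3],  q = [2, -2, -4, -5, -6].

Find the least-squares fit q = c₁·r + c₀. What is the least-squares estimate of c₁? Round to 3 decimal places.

c₁ = -1.272

Setting ∂/∂c₁ … = 0 gives: 23·c₁ + 1·c₀ = -32;  1·c₁ + 5·c₀ = -15.
det = 23·5 − 1² = 114.
c₁ = ((-32)·5 − 1·(-15))/114 = -145/114; c₀ = (23·(-15) − 1·(-32))/114 = -313/114.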